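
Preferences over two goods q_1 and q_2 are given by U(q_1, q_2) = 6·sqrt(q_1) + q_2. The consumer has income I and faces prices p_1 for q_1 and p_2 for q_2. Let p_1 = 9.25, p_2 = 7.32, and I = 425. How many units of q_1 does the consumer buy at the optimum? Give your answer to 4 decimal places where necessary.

Set MRS = p_1/p_2: 3·q_1^(−1/2) = p_1/p_2.
Thus q_1* = (3·p_2/p_1)² — independent of I — with the rest of income spent on q_2.
Plugging in: q_1* = (3·7.32/9.25)² = 5.6361.

q_1* = 5.6361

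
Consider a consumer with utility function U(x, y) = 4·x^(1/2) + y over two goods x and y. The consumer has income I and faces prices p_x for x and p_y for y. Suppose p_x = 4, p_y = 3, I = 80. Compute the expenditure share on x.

share on x = 0.1125

Set MRS = p_x/p_y: 2·x^(−1/2) = p_x/p_y.
Thus x* = (2·p_y/p_x)² — independent of I — with the rest of income spent on y.
Plugging in: x* = (2·3/4)² = 2.25, y* = 23.6667.
Expenditure on x: 4·2.25 = 9; share = 0.1125.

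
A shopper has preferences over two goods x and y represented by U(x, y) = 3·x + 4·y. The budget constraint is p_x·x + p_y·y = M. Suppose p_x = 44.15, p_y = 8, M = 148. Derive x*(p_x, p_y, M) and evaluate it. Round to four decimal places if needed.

x* = 0

Linear utility — the consumer picks whichever good has higher MU/price: 3/44.15 = 0.068 vs 4/8 = 0.5.
y gives more utility per dollar, so spend all income on y: y* = M/p_y, x* = 0.
Numerically: x* = 0, y* = 18.5.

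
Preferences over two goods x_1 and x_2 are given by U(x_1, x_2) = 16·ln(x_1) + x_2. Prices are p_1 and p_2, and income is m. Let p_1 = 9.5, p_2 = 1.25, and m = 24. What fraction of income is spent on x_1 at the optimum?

MU_x_1 = 16/x_1, MU_x_2 = 1. Tangency: 16/x_1 = p_1/p_2.
So x_1*(p_1,p_2) = 16·p_2/p_1, independent of income; and x_2* = (m − 16·p_2)/p_2.
At the given prices: x_1* = 16·1.25/9.5 = 2.1053, and x_2* = 3.2.
Expenditure on x_1: 9.5·2.1053 = 20; share = 0.8333.

share on x_1 = 0.8333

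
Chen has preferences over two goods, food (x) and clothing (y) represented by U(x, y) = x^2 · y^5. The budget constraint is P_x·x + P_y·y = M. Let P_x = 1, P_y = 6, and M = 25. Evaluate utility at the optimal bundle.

V = 11913.7242

The MRS is (2/5)·y/x. Set MRS = P_x/P_y.
So 2·P_y·y = 5·P_x·x; combined with the budget, a share 2/7 of income goes to x.
Demand: x*(P_x,P_y,M) = 2/7·M/P_x and y* = 5/7·M/P_y.
At P_x=1, P_y=6, M=25: x* = 2/7·25/1 = 7.1429, y* = 2.9762.
Utility at the optimum: U(7.1429, 2.9762) = 11913.7242.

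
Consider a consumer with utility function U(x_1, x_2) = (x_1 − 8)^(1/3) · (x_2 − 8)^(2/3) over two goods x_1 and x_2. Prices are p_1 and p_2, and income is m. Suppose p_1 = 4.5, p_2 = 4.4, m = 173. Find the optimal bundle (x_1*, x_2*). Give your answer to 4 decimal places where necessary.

This is Cobb-Douglas in (x_1−8, x_2−8): tangency gives 1/3·p_2·(x_2−8) = 2/3·p_1·(x_1−8).
After buying the subsistence bundle (8, 8), a share 1/3 of the remaining income goes to x_1: x_1* = 8 + 1/3·(m − 8p_1 − 8p_2)/p_1.
Discretionary income = 173 − 8·4.5 − 8·4.4 = 101.8; x_1* = 8 + 1/3·101.8/4.5 = 15.5407; x_2* = 8 + 2/3·101.8/4.4 = 23.4242.

x_1* = 15.5407, x_2* = 23.4242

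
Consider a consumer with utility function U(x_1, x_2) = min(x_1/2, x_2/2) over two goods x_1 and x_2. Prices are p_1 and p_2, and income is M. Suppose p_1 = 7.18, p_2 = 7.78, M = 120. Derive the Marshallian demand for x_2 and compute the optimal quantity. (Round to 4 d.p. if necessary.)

x_2* = 8.0214

With perfect complements, no substitution: consume in ratio x_1:x_2 = 2:2.
Budget: p_1·x_1 + p_2·x_1 = M, so (2·p_1 + 2·p_2)·x_1 = 2·M.
Demand: x_1*(p_1,p_2,M) = 2·M/(2·p_1 + 2·p_2), x_2* = 2·M/(2·p_1 + 2·p_2).
Here 2·7.18 + 2·7.78 = 29.92, giving x_2* = 8.0214.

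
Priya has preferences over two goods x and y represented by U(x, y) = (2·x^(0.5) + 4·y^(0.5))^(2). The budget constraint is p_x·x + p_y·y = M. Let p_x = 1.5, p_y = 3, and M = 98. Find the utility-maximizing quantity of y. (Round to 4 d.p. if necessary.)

MU_x ∝ 2·x^(-0.5), MU_y ∝ 4·y^(-0.5), so MRS = (1/2)·(y/x)^(0.5) = p_x/p_y.
Hence y/x = (2·p_x/p_y)^(1/(0.5)), i.e. raised to the 2 power.
Substitute y = (y/x)·x into the budget: x* = M/(p_x + p_y·(y/x)).
Numerically y/x = 1, so x* = 98/(1.5 + 3·1) = 21.7778 and y* = 1·21.7778 = 21.7778.

y* = 21.7778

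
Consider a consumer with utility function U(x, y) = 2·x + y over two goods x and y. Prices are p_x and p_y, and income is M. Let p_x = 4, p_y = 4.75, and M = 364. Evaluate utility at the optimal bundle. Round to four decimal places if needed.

Perfect substitutes: compare marginal utility per dollar. 2/p_x vs 1/p_y → 0.5 vs 0.2105.
x gives more utility per dollar, so spend all income on x: x* = M/p_x, y* = 0.
Numerically: x* = 91, y* = 0.
Utility at the optimum: U(91, 0) = 182.

V = 182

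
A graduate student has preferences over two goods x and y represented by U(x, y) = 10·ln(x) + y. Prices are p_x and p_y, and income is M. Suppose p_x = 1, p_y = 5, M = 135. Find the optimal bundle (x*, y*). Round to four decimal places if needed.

So x*(p_x,p_y) = 10·p_y/p_x, independent of income; and y* = (M − 10·p_y)/p_y.
At the given prices: x* = 10·5/1 = 50, and y* = 17.

x* = 50, y* = 17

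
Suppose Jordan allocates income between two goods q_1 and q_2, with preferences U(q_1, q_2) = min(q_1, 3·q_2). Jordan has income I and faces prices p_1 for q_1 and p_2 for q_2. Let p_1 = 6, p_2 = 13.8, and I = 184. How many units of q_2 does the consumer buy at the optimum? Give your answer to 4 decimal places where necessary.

q_2* = 5.7862

With perfect complements, no substitution: consume in ratio q_1:q_2 = 3:1.
Budget: p_1·q_1 + p_2·(1/3)·q_1 = I, so (3·p_1 + p_2)·q_1 = 3·I.
Demand: q_1*(p_1,p_2,I) = 3·I/(3·p_1 + p_2), q_2* = I/(3·p_1 + p_2).
Here 3·6 + 13.8 = 31.8, giving q_2* = 5.7862.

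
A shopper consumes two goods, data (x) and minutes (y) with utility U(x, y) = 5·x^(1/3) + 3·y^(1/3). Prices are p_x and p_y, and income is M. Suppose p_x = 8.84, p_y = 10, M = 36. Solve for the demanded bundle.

x* = 2.834, y* = 1.0947

With the ratio pinned down, the budget gives x* = M/(p_x + p_y·(y/x)) and y* = (y/x)·x*.
Numerically y/x = 0.386283, so x* = 36/(8.84 + 10·0.386283) = 2.834 and y* = 0.386283·2.834 = 1.0947.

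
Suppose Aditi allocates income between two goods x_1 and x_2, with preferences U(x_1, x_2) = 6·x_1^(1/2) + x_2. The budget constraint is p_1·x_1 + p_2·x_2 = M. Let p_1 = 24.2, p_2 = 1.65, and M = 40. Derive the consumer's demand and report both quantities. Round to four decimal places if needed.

Set MRS = p_1/p_2: 3·x_1^(−1/2) = p_1/p_2.
Thus x_1* = (3·p_2/p_1)² — independent of M — with the rest of income spent on x_2.
Plugging in: x_1* = (3·1.65/24.2)² = 0.0418, x_2* = 23.6288.

x_1* = 0.0418, x_2* = 23.6288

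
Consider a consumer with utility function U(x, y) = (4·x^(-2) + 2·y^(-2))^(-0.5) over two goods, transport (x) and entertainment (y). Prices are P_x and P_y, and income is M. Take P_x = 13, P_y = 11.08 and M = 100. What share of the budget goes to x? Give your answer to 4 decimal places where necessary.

share on x = 0.5836

From the CES first-order condition, 2·(y/x)^(3) = P_x/P_y.
Solve for the ratio: y/x = [(1/2)·P_x/P_y]^(1/3).
With the ratio pinned down, the budget gives x* = M/(P_x + P_y·(y/x)) and y* = (y/x)·x*.
Numerically y/x = 0.837127, so x* = 100/(13 + 11.08·0.837127) = 4.4893 and y* = 0.837127·4.4893 = 3.7581.
Expenditure on x: 13·4.4893 = 58.3604; share = 0.5836.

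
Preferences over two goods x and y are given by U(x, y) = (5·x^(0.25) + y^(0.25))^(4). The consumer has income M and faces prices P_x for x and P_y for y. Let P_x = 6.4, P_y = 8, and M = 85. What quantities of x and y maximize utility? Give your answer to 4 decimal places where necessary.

MRS = MU_x/MU_y = 5·(y/x)^(0.75). Set equal to P_x/P_y.
Solve for the ratio: y/x = [(1/5)·P_x/P_y]^(4/3).
With the ratio pinned down, the budget gives x* = M/(P_x + P_y·(y/x)) and y* = (y/x)·x*.
Numerically y/x = 0.086861, so x* = 85/(6.4 + 8·0.086861) = 11.9805 and y* = 0.086861·11.9805 = 1.0406.

x* = 11.9805, y* = 1.0406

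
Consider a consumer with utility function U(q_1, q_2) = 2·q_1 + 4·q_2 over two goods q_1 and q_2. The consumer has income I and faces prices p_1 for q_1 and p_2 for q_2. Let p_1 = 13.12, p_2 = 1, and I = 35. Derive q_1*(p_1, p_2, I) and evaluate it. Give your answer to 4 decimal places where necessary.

Linear utility — the consumer picks whichever good has higher MU/price: 2/13.12 = 0.1524 vs 4/1 = 4.
q_2 gives more utility per dollar, so spend all income on q_2: q_2* = I/p_2, q_1* = 0.
Numerically: q_1* = 0, q_2* = 35.

q_1* = 0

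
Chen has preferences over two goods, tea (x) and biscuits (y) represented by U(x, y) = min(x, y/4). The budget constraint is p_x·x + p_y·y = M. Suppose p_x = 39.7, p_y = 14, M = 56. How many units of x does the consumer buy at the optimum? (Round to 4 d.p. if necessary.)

x* = 0.5852

Demand: x*(p_x,p_y,M) = M/(p_x + 4·p_y), y* = 4·M/(p_x + 4·p_y).
Here 39.7 + 4·14 = 95.7, giving x* = 0.5852.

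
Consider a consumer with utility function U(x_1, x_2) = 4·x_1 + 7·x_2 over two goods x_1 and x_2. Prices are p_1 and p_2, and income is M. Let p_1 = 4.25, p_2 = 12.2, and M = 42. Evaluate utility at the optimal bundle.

V = 39.5294

Linear utility — the consumer picks whichever good has higher MU/price: 4/4.25 = 0.9412 vs 7/12.2 = 0.5738.
x_1 gives more utility per dollar, so spend all income on x_1: x_1* = M/p_1, x_2* = 0.
Numerically: x_1* = 9.8824, x_2* = 0.
Utility at the optimum: U(9.8824, 0) = 39.5294.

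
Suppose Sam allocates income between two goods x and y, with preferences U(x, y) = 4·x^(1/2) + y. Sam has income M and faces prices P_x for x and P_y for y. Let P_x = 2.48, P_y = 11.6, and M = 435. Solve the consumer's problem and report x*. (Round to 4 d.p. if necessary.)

Plugging in: x* = (2·11.6/2.48)² = 87.513.

x* = 87.513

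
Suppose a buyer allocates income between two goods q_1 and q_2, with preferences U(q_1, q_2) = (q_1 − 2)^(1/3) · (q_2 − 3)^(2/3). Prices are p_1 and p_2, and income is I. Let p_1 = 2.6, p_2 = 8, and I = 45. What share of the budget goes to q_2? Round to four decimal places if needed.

share on q_2 = 0.7674

Let q_1' = q_1−2, q_2' = q_2−3. MRS = (1/2)·q_2'/q_1' = p_1/p_2.
After buying the subsistence bundle (2, 3), a share 1/3 of the remaining income goes to q_1: q_1* = 2 + 1/3·(I − 2p_1 − 3p_2)/p_1.
Discretionary income = 45 − 2·2.6 − 3·8 = 15.8; q_1* = 2 + 1/3·15.8/2.6 = 4.0256; q_2* = 3 + 2/3·15.8/8 = 4.3167.
Expenditure on q_2: 8·4.3167 = 34.5333; share = 0.7674.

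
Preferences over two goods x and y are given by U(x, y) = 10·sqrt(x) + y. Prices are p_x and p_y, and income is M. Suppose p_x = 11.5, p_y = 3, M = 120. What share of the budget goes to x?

share on x = 0.163

MU_x = 5/√x, MU_y = 1. Tangency: 5/√x = p_x/p_y.
Thus x* = (5·p_y/p_x)² — independent of M — with the rest of income spent on y.
Plugging in: x* = (5·3/11.5)² = 1.7013, y* = 33.4783.
Expenditure on x: 11.5·1.7013 = 19.5652; share = 0.163.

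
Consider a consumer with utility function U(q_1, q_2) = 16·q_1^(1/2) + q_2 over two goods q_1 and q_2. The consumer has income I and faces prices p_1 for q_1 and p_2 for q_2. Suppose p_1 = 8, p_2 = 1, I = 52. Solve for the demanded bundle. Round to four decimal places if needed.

Set MRS = p_1/p_2: 8·q_1^(−1/2) = p_1/p_2.
Thus q_1* = (8·p_2/p_1)² — independent of I — with the rest of income spent on q_2.
Plugging in: q_1* = (8·1/8)² = 1, q_2* = 44.

q_1* = 1, q_2* = 44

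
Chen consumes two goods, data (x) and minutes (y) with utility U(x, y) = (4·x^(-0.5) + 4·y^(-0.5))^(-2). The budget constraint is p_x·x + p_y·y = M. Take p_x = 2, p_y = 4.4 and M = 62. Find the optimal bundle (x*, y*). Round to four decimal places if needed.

From the CES first-order condition, (y/x)^(1.5) = p_x/p_y.
Hence y/x = (p_x/p_y)^(1/(1.5)), i.e. raised to the 2/3 power.
With the ratio pinned down, the budget gives x* = M/(p_x + p_y·(y/x)) and y* = (y/x)·x*.
Numerically y/x = 0.591178, so x* = 62/(2 + 4.4·0.591178) = 13.4748 and y* = 0.591178·13.4748 = 7.966.

x* = 13.4748, y* = 7.966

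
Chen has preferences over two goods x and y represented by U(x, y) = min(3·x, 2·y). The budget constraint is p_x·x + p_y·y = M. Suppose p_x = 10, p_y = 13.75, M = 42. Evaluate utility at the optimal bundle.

V = 4.1143

Leontief preferences: the optimum is at the kink where x/2 = y/3, i.e. y = (3/2)·x.
Budget: p_x·x + p_y·(3/2)·x = M, so (2·p_x + 3·p_y)·x = 2·M.
Demand: x*(p_x,p_y,M) = 2·M/(2·p_x + 3·p_y), y* = 3·M/(2·p_x + 3·p_y).
Here 2·10 + 3·13.75 = 61.25, giving x* = 1.3714 and y* = 2.0571.
Utility at the optimum: U(1.3714, 2.0571) = 4.1143.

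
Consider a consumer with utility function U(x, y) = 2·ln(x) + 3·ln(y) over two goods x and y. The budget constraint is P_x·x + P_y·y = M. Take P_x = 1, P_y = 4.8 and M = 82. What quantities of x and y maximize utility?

MU_x/MU_y = (2·y)/(3·x); tangency sets this equal to P_x/P_y.
So 2·P_y·y = 3·P_x·x; combined with the budget, a share 0.4 of income goes to x.
Demand: x*(P_x,P_y,M) = 0.4·M/P_x and y* = 0.6·M/P_y.
At P_x=1, P_y=4.8, M=82: x* = 0.4·82/1 = 32.8, y* = 10.25.

x* = 32.8, y* = 10.25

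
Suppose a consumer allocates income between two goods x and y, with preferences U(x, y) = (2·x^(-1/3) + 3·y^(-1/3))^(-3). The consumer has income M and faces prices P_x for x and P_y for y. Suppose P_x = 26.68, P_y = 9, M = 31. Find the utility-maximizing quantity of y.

y* = 1.7501

Numerically y/x = 3.062146, so x* = 31/(26.68 + 9·3.062146) = 0.5715 and y* = 3.062146·0.5715 = 1.7501.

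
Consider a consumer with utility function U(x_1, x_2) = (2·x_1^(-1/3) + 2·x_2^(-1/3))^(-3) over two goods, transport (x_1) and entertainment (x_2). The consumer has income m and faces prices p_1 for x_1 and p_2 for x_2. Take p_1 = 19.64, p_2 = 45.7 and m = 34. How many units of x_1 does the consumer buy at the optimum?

x_1* = 0.7745

MU_x_1 ∝ 2·x_1^(-4/3), MU_x_2 ∝ 2·x_2^(-4/3), so MRS = (x_2/x_1)^(4/3) = p_1/p_2.
Hence x_2/x_1 = (p_1/p_2)^(1/(4/3)), i.e. raised to the 0.75 power.
Substitute x_2 = (x_2/x_1)·x_1 into the budget: x_1* = m/(p_1 + p_2·(x_2/x_1)).
Numerically x_2/x_1 = 0.530785, so x_1* = 34/(19.64 + 45.7·0.530785) = 0.7745.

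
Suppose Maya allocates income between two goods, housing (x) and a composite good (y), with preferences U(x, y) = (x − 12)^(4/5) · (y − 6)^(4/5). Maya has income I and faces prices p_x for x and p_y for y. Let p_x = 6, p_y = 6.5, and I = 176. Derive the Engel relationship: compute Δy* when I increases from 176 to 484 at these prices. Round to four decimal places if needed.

Δy* = 23.6923

MRS = (y−6)/(x−12). Tangency with p_x/p_y gives y−6 = (p_x/p_y)·(x−12).
Substituting into the budget: x* = 12 + 0.5·(I − 12·p_x − 6·p_y)/p_x, and y* = 6 + 0.5·(…)/p_y.
Discretionary income = 176 − 12·6 − 6·6.5 = 65; y* = 6 + 0.5·65/6.5 = 11.
At I' = 484: y* = 34.6923. Change: 34.6923 − 11 = 23.6923.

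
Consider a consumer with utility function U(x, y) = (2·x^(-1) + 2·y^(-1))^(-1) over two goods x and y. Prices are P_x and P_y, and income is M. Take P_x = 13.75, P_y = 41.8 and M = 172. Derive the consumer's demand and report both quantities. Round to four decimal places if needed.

MRS = MU_x/MU_y = (y/x)^(2). Set equal to P_x/P_y.
Hence y/x = (P_x/P_y)^(1/(2)), i.e. raised to the 0.5 power.
Substitute y = (y/x)·x into the budget: x* = M/(P_x + P_y·(y/x)).
Numerically y/x = 0.573539, so x* = 172/(13.75 + 41.8·0.573539) = 4.5594 and y* = 0.573539·4.5594 = 2.615.

x* = 4.5594, y* = 2.615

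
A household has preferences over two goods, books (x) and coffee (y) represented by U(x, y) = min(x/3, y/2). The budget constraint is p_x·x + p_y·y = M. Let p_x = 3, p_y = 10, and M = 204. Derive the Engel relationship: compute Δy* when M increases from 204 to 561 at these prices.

Δy* = 24.6207

Here 3·3 + 2·10 = 29, giving y* = 14.069.
At M' = 561: y* = 38.6897. Change: 38.6897 − 14.069 = 24.6207.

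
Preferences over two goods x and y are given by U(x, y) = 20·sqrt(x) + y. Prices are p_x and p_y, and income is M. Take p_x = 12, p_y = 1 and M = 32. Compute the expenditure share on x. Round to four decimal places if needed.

Set MRS = p_x/p_y: 10·x^(−1/2) = p_x/p_y.
Thus x* = (10·p_y/p_x)² — independent of M — with the rest of income spent on y.
Plugging in: x* = (10·1/12)² = 0.6944, y* = 23.6667.
Expenditure on x: 12·0.6944 = 8.3333; share = 0.2604.

share on x = 0.2604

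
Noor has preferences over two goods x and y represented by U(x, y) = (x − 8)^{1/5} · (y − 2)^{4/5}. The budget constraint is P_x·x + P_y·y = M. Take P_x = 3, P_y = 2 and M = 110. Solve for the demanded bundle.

x* = 13.4667, y* = 34.8

Let x' = x−8, y' = y−2. MRS = (1/4)·y'/x' = P_x/P_y.
After buying the subsistence bundle (8, 2), a share 0.2 of the remaining income goes to x: x* = 8 + 0.2·(M − 8P_x − 2P_y)/P_x.
Discretionary income = 110 − 8·3 − 2·2 = 82; x* = 8 + 0.2·82/3 = 13.4667; y* = 2 + 0.8·82/2 = 34.8.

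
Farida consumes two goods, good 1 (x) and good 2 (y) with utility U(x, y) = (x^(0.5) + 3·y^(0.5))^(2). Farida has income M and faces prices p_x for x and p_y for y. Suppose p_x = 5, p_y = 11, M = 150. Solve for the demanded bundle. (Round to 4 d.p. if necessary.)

Substitute y = (y/x)·x into the budget: x* = M/(p_x + p_y·(y/x)).
Numerically y/x = 1.859504, so x* = 150/(5 + 11·1.859504) = 5.8929 and y* = 1.859504·5.8929 = 10.9578.

x* = 5.8929, y* = 10.9578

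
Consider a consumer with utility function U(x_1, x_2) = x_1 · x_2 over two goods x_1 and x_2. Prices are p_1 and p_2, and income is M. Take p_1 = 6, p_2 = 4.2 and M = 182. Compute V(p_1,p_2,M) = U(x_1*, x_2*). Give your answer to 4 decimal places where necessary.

V = 328.6111

Tangency: MRS = x_2/x_1 = p_1/p_2.
So p_2·x_2 = p_1·x_1; combined with the budget, a share 0.5 of income goes to x_1.
Demand: x_1*(p_1,p_2,M) = 0.5·M/p_1 and x_2* = 0.5·M/p_2.
At p_1=6, p_2=4.2, M=182: x_1* = 0.5·182/6 = 15.1667, x_2* = 21.6667.
Utility at the optimum: U(15.1667, 21.6667) = 328.6111.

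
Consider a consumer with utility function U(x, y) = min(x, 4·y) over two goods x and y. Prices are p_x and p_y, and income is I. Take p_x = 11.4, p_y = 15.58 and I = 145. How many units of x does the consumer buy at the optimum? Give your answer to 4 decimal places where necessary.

x* = 9.4802

With perfect complements, no substitution: consume in ratio x:y = 4:1.
Budget: p_x·x + p_y·(1/4)·x = I, so (4·p_x + p_y)·x = 4·I.
Demand: x*(p_x,p_y,I) = 4·I/(4·p_x + p_y), y* = I/(4·p_x + p_y).
Here 4·11.4 + 15.58 = 61.18, giving x* = 9.4802.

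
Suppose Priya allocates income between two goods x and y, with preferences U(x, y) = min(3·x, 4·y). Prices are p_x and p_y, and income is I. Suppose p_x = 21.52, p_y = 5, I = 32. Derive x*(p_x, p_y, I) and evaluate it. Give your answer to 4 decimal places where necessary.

x* = 1.2663

Here 4·21.52 + 3·5 = 101.08, giving x* = 1.2663.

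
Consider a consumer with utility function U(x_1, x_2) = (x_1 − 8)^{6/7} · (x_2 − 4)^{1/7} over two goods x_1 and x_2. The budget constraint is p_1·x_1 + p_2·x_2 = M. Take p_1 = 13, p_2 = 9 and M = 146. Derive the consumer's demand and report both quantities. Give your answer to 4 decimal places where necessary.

x_1* = 8.3956, x_2* = 4.0952

MRS = 6·(x_2−4)/(x_1−8). Tangency with p_1/p_2 gives x_2−4 = (1/6)·(p_1/p_2)·(x_1−8).
After buying the subsistence bundle (8, 4), a share 6/7 of the remaining income goes to x_1: x_1* = 8 + 6/7·(M − 8p_1 − 4p_2)/p_1.
Discretionary income = 146 − 8·13 − 4·9 = 6; x_1* = 8 + 6/7·6/13 = 8.3956; x_2* = 4 + 1/7·6/9 = 4.0952.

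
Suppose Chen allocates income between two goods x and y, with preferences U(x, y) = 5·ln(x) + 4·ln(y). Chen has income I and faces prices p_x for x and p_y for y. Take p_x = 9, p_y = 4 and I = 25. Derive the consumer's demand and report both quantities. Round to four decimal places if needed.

The MRS is (5/4)·y/x. Set MRS = p_x/p_y.
So 5·p_y·y = 4·p_x·x; combined with the budget, a share 5/9 of income goes to x.
Demand: x*(p_x,p_y,I) = 5/9·I/p_x and y* = 4/9·I/p_y.
At p_x=9, p_y=4, I=25: x* = 5/9·25/9 = 1.5432, y* = 2.7778.

x* = 1.5432, y* = 2.7778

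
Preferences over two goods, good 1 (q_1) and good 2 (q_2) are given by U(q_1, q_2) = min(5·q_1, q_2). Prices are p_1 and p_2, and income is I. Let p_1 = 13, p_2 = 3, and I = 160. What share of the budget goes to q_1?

share on q_1 = 0.4643

Leontief preferences: the optimum is at the kink where q_1/1 = q_2/5, i.e. q_2 = 5·q_1.
Budget: p_1·q_1 + p_2·5·q_1 = I, so (p_1 + 5·p_2)·q_1 = I.
Demand: q_1*(p_1,p_2,I) = I/(p_1 + 5·p_2), q_2* = 5·I/(p_1 + 5·p_2).
Here 13 + 5·3 = 28, giving q_1* = 5.7143 and q_2* = 28.5714.
Expenditure on q_1: 13·5.7143 = 74.2857; share = 0.4643.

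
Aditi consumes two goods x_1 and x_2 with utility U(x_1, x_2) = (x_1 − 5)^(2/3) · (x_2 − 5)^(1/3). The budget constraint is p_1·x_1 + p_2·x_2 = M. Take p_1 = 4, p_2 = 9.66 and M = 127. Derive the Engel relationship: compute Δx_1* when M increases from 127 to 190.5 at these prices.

Δx_1* = 10.5833

This is Cobb-Douglas in (x_1−5, x_2−5): tangency gives 2/3·p_2·(x_2−5) = 1/3·p_1·(x_1−5).
After buying the subsistence bundle (5, 5), a share 2/3 of the remaining income goes to x_1: x_1* = 5 + 2/3·(M − 5p_1 − 5p_2)/p_1.
Discretionary income = 127 − 5·4 − 5·9.66 = 58.7; x_1* = 5 + 2/3·58.7/4 = 14.7833.
At M' = 190.5: x_1* = 25.3667. Change: 25.3667 − 14.7833 = 10.5833.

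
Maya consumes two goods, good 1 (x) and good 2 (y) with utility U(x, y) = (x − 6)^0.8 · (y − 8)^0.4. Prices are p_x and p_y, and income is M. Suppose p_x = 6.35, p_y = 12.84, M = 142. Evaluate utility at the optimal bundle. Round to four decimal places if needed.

This is Cobb-Douglas in (x−6, y−8): tangency gives 0.8·p_y·(y−8) = 0.4·p_x·(x−6).
After buying the subsistence bundle (6, 8), a share 2/3 of the remaining income goes to x: x* = 6 + 2/3·(M − 6p_x − 8p_y)/p_x.
Discretionary income = 142 − 6·6.35 − 8·12.84 = 1.18; x* = 6 + 2/3·1.18/6.35 = 6.1239; y* = 8 + 1/3·1.18/12.84 = 8.0306.
Utility at the optimum: U(6.1239, 8.0306) = 0.0467.

V = 0.0467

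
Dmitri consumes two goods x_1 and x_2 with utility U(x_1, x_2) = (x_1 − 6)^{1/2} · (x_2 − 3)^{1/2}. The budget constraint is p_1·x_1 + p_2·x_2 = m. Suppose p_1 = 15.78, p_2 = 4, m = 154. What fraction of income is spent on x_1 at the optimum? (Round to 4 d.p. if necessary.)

This is Cobb-Douglas in (x_1−6, x_2−3): tangency gives 0.5·p_2·(x_2−3) = 0.5·p_1·(x_1−6).
After buying the subsistence bundle (6, 3), a share 0.5 of the remaining income goes to x_1: x_1* = 6 + 0.5·(m − 6p_1 − 3p_2)/p_1.
Discretionary income = 154 − 6·15.78 − 3·4 = 47.32; x_1* = 6 + 0.5·47.32/15.78 = 7.4994; x_2* = 3 + 0.5·47.32/4 = 8.915.
Expenditure on x_1: 15.78·7.4994 = 118.34; share = 0.7684.

share on x_1 = 0.7684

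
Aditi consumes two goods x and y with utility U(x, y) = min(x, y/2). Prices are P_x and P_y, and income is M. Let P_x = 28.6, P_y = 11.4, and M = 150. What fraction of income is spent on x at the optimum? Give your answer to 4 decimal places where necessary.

share on x = 0.5564

With perfect complements, no substitution: consume in ratio x:y = 1:2.
Budget: P_x·x + P_y·2·x = M, so (P_x + 2·P_y)·x = M.
Demand: x*(P_x,P_y,M) = M/(P_x + 2·P_y), y* = 2·M/(P_x + 2·P_y).
Here 28.6 + 2·11.4 = 51.4, giving x* = 2.9183 and y* = 5.8366.
Expenditure on x: 28.6·2.9183 = 83.463; share = 0.5564.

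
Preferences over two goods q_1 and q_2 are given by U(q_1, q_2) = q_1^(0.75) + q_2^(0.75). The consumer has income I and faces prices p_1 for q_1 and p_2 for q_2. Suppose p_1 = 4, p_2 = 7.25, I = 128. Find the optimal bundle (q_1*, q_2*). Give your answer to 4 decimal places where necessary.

q_1* = 27.3986, q_2* = 2.5387

Substitute q_2 = (q_2/q_1)·q_1 into the budget: q_1* = I/(p_1 + p_2·(q_2/q_1)).
Numerically q_2/q_1 = 0.092659, so q_1* = 128/(4 + 7.25·0.092659) = 27.3986 and q_2* = 0.092659·27.3986 = 2.5387.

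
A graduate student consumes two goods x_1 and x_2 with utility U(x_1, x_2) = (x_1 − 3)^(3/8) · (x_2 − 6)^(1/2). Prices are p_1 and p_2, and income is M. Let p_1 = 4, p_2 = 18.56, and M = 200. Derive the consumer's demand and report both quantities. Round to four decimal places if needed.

x_1* = 11.2114, x_2* = 8.3596

MRS = (3/4)·(x_2−6)/(x_1−3). Tangency with p_1/p_2 gives x_2−6 = (4/3)·(p_1/p_2)·(x_1−3).
Substituting into the budget: x_1* = 3 + 3/7·(M − 3·p_1 − 6·p_2)/p_1, and x_2* = 6 + 4/7·(…)/p_2.
Discretionary income = 200 − 3·4 − 6·18.56 = 76.64; x_1* = 3 + 3/7·76.64/4 = 11.2114; x_2* = 6 + 4/7·76.64/18.56 = 8.3596.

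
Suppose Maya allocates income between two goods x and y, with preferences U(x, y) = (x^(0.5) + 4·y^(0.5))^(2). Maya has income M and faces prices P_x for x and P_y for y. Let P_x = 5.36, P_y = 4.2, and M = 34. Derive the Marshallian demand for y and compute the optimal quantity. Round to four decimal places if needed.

y* = 7.7173

MU_x ∝ x^(-0.5), MU_y ∝ 4·y^(-0.5), so MRS = (1/4)·(y/x)^(0.5) = P_x/P_y.
Solve for the ratio: y/x = [4·P_x/P_y]^(2).
With the ratio pinned down, the budget gives x* = M/(P_x + P_y·(y/x)) and y* = (y/x)·x*.
Numerically y/x = 26.058594, so x* = 34/(5.36 + 4.2·26.058594) = 0.2962 and y* = 26.058594·0.2962 = 7.7173.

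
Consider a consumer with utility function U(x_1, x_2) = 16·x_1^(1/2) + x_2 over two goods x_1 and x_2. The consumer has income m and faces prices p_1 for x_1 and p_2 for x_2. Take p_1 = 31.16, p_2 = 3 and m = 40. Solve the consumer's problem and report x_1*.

x_1* = 0.5932

MU_x_1 = 8/√x_1, MU_x_2 = 1. Tangency: 8/√x_1 = p_1/p_2.
Thus x_1* = (8·p_2/p_1)² — independent of m — with the rest of income spent on x_2.
Plugging in: x_1* = (8·3/31.16)² = 0.5932.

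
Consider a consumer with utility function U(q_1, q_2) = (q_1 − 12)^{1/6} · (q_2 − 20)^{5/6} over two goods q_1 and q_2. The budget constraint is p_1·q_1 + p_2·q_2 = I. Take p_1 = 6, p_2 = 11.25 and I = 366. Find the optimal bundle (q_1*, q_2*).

This is Cobb-Douglas in (q_1−12, q_2−20): tangency gives 1/6·p_2·(q_2−20) = 5/6·p_1·(q_1−12).
Substituting into the budget: q_1* = 12 + 1/6·(I − 12·p_1 − 20·p_2)/p_1, and q_2* = 20 + 5/6·(…)/p_2.
Discretionary income = 366 − 12·6 − 20·11.25 = 69; q_1* = 12 + 1/6·69/6 = 13.9167; q_2* = 20 + 5/6·69/11.25 = 25.1111.

q_1* = 13.9167, q_2* = 25.1111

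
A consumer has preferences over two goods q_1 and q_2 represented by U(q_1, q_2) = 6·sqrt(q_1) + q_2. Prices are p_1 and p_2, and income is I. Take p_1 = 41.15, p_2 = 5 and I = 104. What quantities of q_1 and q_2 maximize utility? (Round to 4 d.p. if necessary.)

q_1* = 0.1329, q_2* = 19.7064

Plugging in: q_1* = (3·5/41.15)² = 0.1329, q_2* = 19.7064.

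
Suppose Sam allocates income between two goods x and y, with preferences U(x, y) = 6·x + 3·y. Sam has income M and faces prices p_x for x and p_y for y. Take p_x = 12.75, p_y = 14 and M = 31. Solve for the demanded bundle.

Perfect substitutes: compare marginal utility per dollar. 6/p_x vs 3/p_y → 0.4706 vs 0.2143.
x gives more utility per dollar, so spend all income on x: x* = M/p_x, y* = 0.
Numerically: x* = 2.4314, y* = 0.

x* = 2.4314, y* = 0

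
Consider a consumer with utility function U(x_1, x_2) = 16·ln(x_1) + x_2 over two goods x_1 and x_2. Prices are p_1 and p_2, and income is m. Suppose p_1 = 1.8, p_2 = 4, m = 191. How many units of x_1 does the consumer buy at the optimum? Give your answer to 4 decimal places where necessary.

Set MRS = p_1/p_2: (16/x_1)/1 = p_1/p_2.
So x_1*(p_1,p_2) = 16·p_2/p_1, independent of income; and x_2* = (m − 16·p_2)/p_2.
At the given prices: x_1* = 16·4/1.8 = 35.5556.

x_1* = 35.5556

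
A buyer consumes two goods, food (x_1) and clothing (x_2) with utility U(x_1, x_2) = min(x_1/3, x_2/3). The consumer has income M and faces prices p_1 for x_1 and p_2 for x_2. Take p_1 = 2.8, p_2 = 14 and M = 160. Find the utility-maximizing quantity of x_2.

With perfect complements, no substitution: consume in ratio x_1:x_2 = 3:3.
Budget: p_1·x_1 + p_2·x_1 = M, so (3·p_1 + 3·p_2)·x_1 = 3·M.
Demand: x_1*(p_1,p_2,M) = 3·M/(3·p_1 + 3·p_2), x_2* = 3·M/(3·p_1 + 3·p_2).
Here 3·2.8 + 3·14 = 50.4, giving x_2* = 9.5238.

x_2* = 9.5238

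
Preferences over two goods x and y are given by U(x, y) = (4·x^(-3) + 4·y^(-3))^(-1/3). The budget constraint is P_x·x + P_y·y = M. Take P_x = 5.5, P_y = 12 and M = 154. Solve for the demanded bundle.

MRS = MU_x/MU_y = (y/x)^(4). Set equal to P_x/P_y.
Hence y/x = (P_x/P_y)^(1/(4)), i.e. raised to the 0.25 power.
With the ratio pinned down, the budget gives x* = M/(P_x + P_y·(y/x)) and y* = (y/x)·x*.
Numerically y/x = 0.822802, so x* = 154/(5.5 + 12·0.822802) = 10.0172 and y* = 0.822802·10.0172 = 8.2421.

x* = 10.0172, y* = 8.2421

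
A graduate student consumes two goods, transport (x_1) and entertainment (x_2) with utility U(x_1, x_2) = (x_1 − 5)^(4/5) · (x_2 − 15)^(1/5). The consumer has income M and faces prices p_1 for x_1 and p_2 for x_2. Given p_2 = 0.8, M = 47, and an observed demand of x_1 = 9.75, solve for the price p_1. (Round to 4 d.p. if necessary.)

p_1 = 3.2

Let x_1' = x_1−5, x_2' = x_2−15. MRS = 4·x_2'/x_1' = p_1/p_2.
Substituting into the budget: x_1* = 5 + 0.8·(M − 5·p_1 − 15·p_2)/p_1, and x_2* = 15 + 0.2·(…)/p_2.
Set x_1* = 9.75 in the demand function and solve for p_1: p_1 = 3.2.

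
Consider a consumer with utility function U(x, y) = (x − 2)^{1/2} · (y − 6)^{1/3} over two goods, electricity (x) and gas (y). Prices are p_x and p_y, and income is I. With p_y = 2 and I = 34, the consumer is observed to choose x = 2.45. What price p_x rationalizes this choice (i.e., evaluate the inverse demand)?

p_x = 8

This is Cobb-Douglas in (x−2, y−6): tangency gives 0.5·p_y·(y−6) = 1/3·p_x·(x−2).
After buying the subsistence bundle (2, 6), a share 0.6 of the remaining income goes to x: x* = 2 + 0.6·(I − 2p_x − 6p_y)/p_x.
Set x* = 2.45 in the demand function and solve for p_x: p_x = 8.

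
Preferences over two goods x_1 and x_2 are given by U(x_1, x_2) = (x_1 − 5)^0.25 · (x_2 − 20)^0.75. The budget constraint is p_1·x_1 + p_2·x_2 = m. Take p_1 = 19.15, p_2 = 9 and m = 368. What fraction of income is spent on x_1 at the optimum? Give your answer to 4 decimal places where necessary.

share on x_1 = 0.3229

Let x_1' = x_1−5, x_2' = x_2−20. MRS = (1/3)·x_2'/x_1' = p_1/p_2.
Substituting into the budget: x_1* = 5 + 0.25·(m − 5·p_1 − 20·p_2)/p_1, and x_2* = 20 + 0.75·(…)/p_2.
Discretionary income = 368 − 5·19.15 − 20·9 = 92.25; x_1* = 5 + 0.25·92.25/19.15 = 6.2043; x_2* = 20 + 0.75·92.25/9 = 27.6875.
Expenditure on x_1: 19.15·6.2043 = 118.8125; share = 0.3229.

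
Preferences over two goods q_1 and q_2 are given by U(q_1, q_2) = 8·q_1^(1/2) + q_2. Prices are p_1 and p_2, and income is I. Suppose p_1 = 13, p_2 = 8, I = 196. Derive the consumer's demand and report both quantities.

q_1* = 6.0592, q_2* = 14.6538

Solve: √q_1 = 4·p_2/p_1, so q_1*(p_1,p_2) = (4·p_2/p_1)², and q_2* = (I − p_1·q_1*)/p_2.
Plugging in: q_1* = (4·8/13)² = 6.0592, q_2* = 14.6538.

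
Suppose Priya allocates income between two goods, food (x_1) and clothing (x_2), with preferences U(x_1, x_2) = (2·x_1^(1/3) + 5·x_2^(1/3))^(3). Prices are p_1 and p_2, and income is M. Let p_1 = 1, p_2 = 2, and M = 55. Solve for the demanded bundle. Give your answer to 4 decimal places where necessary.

With the ratio pinned down, the budget gives x_1* = M/(p_1 + p_2·(x_2/x_1)) and x_2* = (x_2/x_1)·x_1*.
Numerically x_2/x_1 = 1.397542, so x_1* = 55/(1 + 2·1.397542) = 14.4924 and x_2* = 1.397542·14.4924 = 20.2538.

x_1* = 14.4924, x_2* = 20.2538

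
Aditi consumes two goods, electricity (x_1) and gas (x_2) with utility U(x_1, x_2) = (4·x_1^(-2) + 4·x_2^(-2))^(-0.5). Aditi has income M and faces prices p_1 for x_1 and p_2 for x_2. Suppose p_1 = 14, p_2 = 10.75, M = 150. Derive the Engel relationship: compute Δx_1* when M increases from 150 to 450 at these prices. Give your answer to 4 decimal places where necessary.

From the CES first-order condition, (x_2/x_1)^(3) = p_1/p_2.
Solve for the ratio: x_2/x_1 = [p_1/p_2]^(1/3).
With the ratio pinned down, the budget gives x_1* = M/(p_1 + p_2·(x_2/x_1)) and x_2* = (x_2/x_1)·x_1*.
Numerically x_2/x_1 = 1.092043, so x_1* = 150/(14 + 10.75·1.092043) = 5.8276.
At M' = 450: x_1* = 17.4829. Change: 17.4829 − 5.8276 = 11.6553.

Δx_1* = 11.6553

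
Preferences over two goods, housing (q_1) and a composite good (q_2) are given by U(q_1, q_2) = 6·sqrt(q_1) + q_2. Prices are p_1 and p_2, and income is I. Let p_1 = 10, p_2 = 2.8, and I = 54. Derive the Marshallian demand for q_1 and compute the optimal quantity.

MU_q_1 = 3/√q_1, MU_q_2 = 1. Tangency: 3/√q_1 = p_1/p_2.
Solve: √q_1 = 3·p_2/p_1, so q_1*(p_1,p_2) = (3·p_2/p_1)², and q_2* = (I − p_1·q_1*)/p_2.
Plugging in: q_1* = (3·2.8/10)² = 0.7056.

q_1* = 0.7056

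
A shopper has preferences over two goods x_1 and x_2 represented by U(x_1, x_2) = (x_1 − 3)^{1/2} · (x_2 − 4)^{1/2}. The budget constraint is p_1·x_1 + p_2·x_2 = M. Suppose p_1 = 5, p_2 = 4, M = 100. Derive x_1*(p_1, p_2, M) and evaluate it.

MRS = (x_2−4)/(x_1−3). Tangency with p_1/p_2 gives x_2−4 = (p_1/p_2)·(x_1−3).
Substituting into the budget: x_1* = 3 + 0.5·(M − 3·p_1 − 4·p_2)/p_1, and x_2* = 4 + 0.5·(…)/p_2.
Discretionary income = 100 − 3·5 − 4·4 = 69; x_1* = 3 + 0.5·69/5 = 9.9.

x_1* = 9.9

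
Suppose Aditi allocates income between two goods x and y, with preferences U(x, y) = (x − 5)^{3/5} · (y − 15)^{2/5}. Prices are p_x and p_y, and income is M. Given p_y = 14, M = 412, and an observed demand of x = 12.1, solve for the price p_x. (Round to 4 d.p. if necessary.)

Let x' = x−5, y' = y−15. MRS = (3/2)·y'/x' = p_x/p_y.
After buying the subsistence bundle (5, 15), a share 0.6 of the remaining income goes to x: x* = 5 + 0.6·(M − 5p_x − 15p_y)/p_x.
Set x* = 12.1 in the demand function and solve for p_x: p_x = 12.

p_x = 12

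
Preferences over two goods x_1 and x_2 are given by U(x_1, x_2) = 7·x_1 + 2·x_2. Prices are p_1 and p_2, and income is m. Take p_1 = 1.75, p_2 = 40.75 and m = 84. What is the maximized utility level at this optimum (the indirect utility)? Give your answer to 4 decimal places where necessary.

Perfect substitutes: compare marginal utility per dollar. 7/p_1 vs 2/p_2 → 4 vs 0.0491.
x_1 gives more utility per dollar, so spend all income on x_1: x_1* = m/p_1, x_2* = 0.
Numerically: x_1* = 48, x_2* = 0.
Utility at the optimum: U(48, 0) = 336.

V = 336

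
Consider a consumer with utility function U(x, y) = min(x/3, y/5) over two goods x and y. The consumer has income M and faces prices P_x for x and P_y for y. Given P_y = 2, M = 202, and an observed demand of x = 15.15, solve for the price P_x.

P_x = 10

Leontief preferences: the optimum is at the kink where x/3 = y/5, i.e. y = (5/3)·x.
Budget: P_x·x + P_y·(5/3)·x = M, so (3·P_x + 5·P_y)·x = 3·M.
Demand: x*(P_x,P_y,M) = 3·M/(3·P_x + 5·P_y), y* = 5·M/(3·P_x + 5·P_y).
Set x* = 15.15 in the demand function and solve for P_x: P_x = 10.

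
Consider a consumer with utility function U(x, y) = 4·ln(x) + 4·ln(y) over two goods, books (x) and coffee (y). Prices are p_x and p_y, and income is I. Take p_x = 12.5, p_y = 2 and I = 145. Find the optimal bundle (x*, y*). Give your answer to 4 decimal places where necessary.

x* = 5.8, y* = 36.25

At p_x=12.5, p_y=2, I=145: x* = 0.5·145/12.5 = 5.8, y* = 36.25.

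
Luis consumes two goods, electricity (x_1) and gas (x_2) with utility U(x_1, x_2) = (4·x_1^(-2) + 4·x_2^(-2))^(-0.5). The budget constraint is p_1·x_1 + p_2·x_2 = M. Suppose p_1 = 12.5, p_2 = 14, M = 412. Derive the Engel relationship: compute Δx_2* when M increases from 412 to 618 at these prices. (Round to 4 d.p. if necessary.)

With the ratio pinned down, the budget gives x_1* = M/(p_1 + p_2·(x_2/x_1)) and x_2* = (x_2/x_1)·x_1*.
Numerically x_2/x_1 = 0.962928, so x_1* = 412/(12.5 + 14·0.962928) = 15.8577 and x_2* = 0.962928·15.8577 = 15.2699.
At M' = 618: x_2* = 22.9048. Change: 22.9048 − 15.2699 = 7.6349.

Δx_2* = 7.6349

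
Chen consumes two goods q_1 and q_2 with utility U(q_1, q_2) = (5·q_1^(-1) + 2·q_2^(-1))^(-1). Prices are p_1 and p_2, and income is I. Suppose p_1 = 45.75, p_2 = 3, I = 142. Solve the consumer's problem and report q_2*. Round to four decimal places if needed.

MU_q_1 ∝ 5·q_1^(-2), MU_q_2 ∝ 2·q_2^(-2), so MRS = (5/2)·(q_2/q_1)^(2) = p_1/p_2.
Hence q_2/q_1 = ((2/5)·p_1/p_2)^(1/(2)), i.e. raised to the 0.5 power.
With the ratio pinned down, the budget gives q_1* = I/(p_1 + p_2·(q_2/q_1)) and q_2* = (q_2/q_1)·q_1*.
Numerically q_2/q_1 = 2.469818, so q_1* = 142/(45.75 + 3·2.469818) = 2.6712 and q_2* = 2.469818·2.6712 = 6.5974.

q_2* = 6.5974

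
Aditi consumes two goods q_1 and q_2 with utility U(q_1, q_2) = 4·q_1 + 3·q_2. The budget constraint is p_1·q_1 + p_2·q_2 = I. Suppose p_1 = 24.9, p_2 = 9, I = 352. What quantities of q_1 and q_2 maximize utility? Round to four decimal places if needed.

q_1* = 0, q_2* = 39.1111

Perfect substitutes: compare marginal utility per dollar. 4/p_1 vs 3/p_2 → 0.1606 vs 0.3333.
q_2 gives more utility per dollar, so spend all income on q_2: q_2* = I/p_2, q_1* = 0.
Numerically: q_1* = 0, q_2* = 39.1111.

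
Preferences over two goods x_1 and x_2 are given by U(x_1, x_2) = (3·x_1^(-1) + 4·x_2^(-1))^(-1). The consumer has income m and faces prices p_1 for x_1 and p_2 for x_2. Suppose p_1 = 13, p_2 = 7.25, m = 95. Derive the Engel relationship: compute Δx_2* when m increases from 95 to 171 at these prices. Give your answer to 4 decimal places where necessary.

MU_x_1 ∝ 3·x_1^(-2), MU_x_2 ∝ 4·x_2^(-2), so MRS = (3/4)·(x_2/x_1)^(2) = p_1/p_2.
Solve for the ratio: x_2/x_1 = [(4/3)·p_1/p_2]^(0.5).
With the ratio pinned down, the budget gives x_1* = m/(p_1 + p_2·(x_2/x_1)) and x_2* = (x_2/x_1)·x_1*.
Numerically x_2/x_1 = 1.546223, so x_1* = 95/(13 + 7.25·1.546223) = 3.924 and x_2* = 1.546223·3.924 = 6.0673.
At m' = 171: x_2* = 10.9212. Change: 10.9212 − 6.0673 = 4.8539.

Δx_2* = 4.8539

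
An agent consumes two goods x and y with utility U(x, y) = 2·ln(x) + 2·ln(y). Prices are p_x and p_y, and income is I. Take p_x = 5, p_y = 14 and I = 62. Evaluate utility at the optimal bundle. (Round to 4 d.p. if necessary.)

MU_x/MU_y = (2·y)/(2·x); tangency sets this equal to p_x/p_y.
Rearranging, p_y·y = p_x·x. Substituting into the budget gives p_x·x·(1 + 1) = I.
Demand: x*(p_x,p_y,I) = 0.5·I/p_x and y* = 0.5·I/p_y.
At p_x=5, p_y=14, I=62: x* = 0.5·62/5 = 6.2, y* = 2.2143.
Utility at the optimum: U(6.2, 2.2143) = 5.239.

V = 5.239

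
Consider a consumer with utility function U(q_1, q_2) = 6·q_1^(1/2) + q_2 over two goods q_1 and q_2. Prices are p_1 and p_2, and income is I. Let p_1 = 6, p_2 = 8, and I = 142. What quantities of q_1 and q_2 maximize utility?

q_1* = 16, q_2* = 5.75

MU_q_1 = 3/√q_1, MU_q_2 = 1. Tangency: 3/√q_1 = p_1/p_2.
Solve: √q_1 = 3·p_2/p_1, so q_1*(p_1,p_2) = (3·p_2/p_1)², and q_2* = (I − p_1·q_1*)/p_2.
Plugging in: q_1* = (3·8/6)² = 16, q_2* = 5.75.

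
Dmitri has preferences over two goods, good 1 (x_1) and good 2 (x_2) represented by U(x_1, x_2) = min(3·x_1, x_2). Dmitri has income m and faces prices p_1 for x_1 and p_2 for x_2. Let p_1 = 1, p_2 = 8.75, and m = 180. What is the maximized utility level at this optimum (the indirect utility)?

V = 19.8165

Leontief preferences: the optimum is at the kink where x_1/1 = x_2/3, i.e. x_2 = 3·x_1.
Budget: p_1·x_1 + p_2·3·x_1 = m, so (p_1 + 3·p_2)·x_1 = m.
Demand: x_1*(p_1,p_2,m) = m/(p_1 + 3·p_2), x_2* = 3·m/(p_1 + 3·p_2).
Here 1 + 3·8.75 = 27.25, giving x_1* = 6.6055 and x_2* = 19.8165.
Utility at the optimum: U(6.6055, 19.8165) = 19.8165.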